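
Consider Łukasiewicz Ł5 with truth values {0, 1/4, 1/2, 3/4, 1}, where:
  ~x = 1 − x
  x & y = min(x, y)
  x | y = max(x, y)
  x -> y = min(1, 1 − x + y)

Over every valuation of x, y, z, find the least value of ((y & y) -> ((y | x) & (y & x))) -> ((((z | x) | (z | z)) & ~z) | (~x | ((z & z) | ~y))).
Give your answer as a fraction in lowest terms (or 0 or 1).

Take x = 1/2, y = 1/2, z = 0:
y & y = 1/2 & 1/2 = 1/2
y | x = 1/2 | 1/2 = 1/2
y & x = 1/2 & 1/2 = 1/2
(y | x) & (y & x) = 1/2 & 1/2 = 1/2
(y & y) -> ((y | x) & (y & x)) = 1/2 -> 1/2 = 1
z | x = 0 | 1/2 = 1/2
z | z = 0 | 0 = 0
(z | x) | (z | z) = 1/2 | 0 = 1/2
~z = ~0 = 1
((z | x) | (z | z)) & ~z = 1/2 & 1 = 1/2
~x = ~1/2 = 1/2
z & z = 0 & 0 = 0
~y = ~1/2 = 1/2
(z & z) | ~y = 0 | 1/2 = 1/2
~x | ((z & z) | ~y) = 1/2 | 1/2 = 1/2
(((z | x) | (z | z)) & ~z) | (~x | ((z & z) | ~y)) = 1/2 | 1/2 = 1/2
((y & y) -> ((y | x) & (y & x))) -> ((((z | x) | (z | z)) & ~z) | (~x | ((z & z) | ~y))) = 1 -> 1/2 = 1/2
No assignment yields a value below 1/2, so this is the minimum.

1/2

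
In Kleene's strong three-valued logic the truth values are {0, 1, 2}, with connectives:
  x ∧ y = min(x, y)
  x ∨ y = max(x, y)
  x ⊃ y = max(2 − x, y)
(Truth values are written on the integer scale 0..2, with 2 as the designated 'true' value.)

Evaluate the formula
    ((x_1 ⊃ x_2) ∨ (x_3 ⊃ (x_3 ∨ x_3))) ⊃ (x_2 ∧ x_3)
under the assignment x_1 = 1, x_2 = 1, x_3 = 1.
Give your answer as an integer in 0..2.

x_1 ⊃ x_2 = 1 ⊃ 1 = 1
x_3 ∨ x_3 = 1 ∨ 1 = 1
x_3 ⊃ (x_3 ∨ x_3) = 1 ⊃ 1 = 1
(x_1 ⊃ x_2) ∨ (x_3 ⊃ (x_3 ∨ x_3)) = 1 ∨ 1 = 1
x_2 ∧ x_3 = 1 ∧ 1 = 1
((x_1 ⊃ x_2) ∨ (x_3 ⊃ (x_3 ∨ x_3))) ⊃ (x_2 ∧ x_3) = 1 ⊃ 1 = 1

1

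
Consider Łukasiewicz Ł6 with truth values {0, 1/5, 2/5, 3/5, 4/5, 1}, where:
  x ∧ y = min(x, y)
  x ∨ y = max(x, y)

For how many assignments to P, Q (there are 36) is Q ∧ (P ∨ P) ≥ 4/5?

value 1: 1 assignment (counts)
value 4/5: 3 assignments (counts)
value 3/5: 5 assignments
value 2/5: 7 assignments
value 1/5: 9 assignments
value 0: 11 assignments
So 4 of the 36 assignments meet the threshold.

4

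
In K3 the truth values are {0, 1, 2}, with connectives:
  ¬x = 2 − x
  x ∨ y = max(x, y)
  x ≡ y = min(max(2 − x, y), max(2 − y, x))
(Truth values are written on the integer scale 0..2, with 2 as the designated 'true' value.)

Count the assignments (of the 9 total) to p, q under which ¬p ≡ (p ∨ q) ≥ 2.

1

p = 0, q = 0 ↦ 0  <
p = 0, q = 1 ↦ 1  <
p = 0, q = 2 ↦ 2  ≥
p = 1, q = 0 ↦ 1  <
p = 1, q = 1 ↦ 1  <
p = 1, q = 2 ↦ 1  <
p = 2, q = 0 ↦ 0  <
p = 2, q = 1 ↦ 0  <
p = 2, q = 2 ↦ 0  <
So 1 of the 9 assignments meets the threshold.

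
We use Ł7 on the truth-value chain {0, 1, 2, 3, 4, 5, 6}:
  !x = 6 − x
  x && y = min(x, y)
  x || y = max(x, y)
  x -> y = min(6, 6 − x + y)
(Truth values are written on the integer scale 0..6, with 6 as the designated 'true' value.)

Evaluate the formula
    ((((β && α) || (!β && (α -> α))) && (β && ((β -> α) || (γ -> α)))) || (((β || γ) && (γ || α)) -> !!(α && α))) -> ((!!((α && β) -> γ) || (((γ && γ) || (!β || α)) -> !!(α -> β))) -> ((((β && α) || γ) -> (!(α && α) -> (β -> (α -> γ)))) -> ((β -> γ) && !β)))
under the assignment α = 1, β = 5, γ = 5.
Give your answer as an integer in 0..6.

5

β && α = 5 && 1 = 1
!β = !5 = 1
α -> α = 1 -> 1 = 6
!β && (α -> α) = 1 && 6 = 1
(β && α) || (!β && (α -> α)) = 1 || 1 = 1
β -> α = 5 -> 1 = 2
γ -> α = 5 -> 1 = 2
(β -> α) || (γ -> α) = 2 || 2 = 2
β && ((β -> α) || (γ -> α)) = 5 && 2 = 2
((β && α) || (!β && (α -> α))) && (β && ((β -> α) || (γ -> α))) = 1 && 2 = 1
β || γ = 5 || 5 = 5
γ || α = 5 || 1 = 5
(β || γ) && (γ || α) = 5 && 5 = 5
α && α = 1 && 1 = 1
!(α && α) = !1 = 5
!!(α && α) = !5 = 1
((β || γ) && (γ || α)) -> !!(α && α) = 5 -> 1 = 2
(((β && α) || (!β && (α -> α))) && (β && ((β -> α) || (γ -> α)))) || (((β || γ) && (γ || α)) -> !!(α && α)) = 1 || 2 = 2
α && β = 1 && 5 = 1
(α && β) -> γ = 1 -> 5 = 6
!((α && β) -> γ) = !6 = 0
!!((α && β) -> γ) = !0 = 6
γ && γ = 5 && 5 = 5
!β = !5 = 1
!β || α = 1 || 1 = 1
(γ && γ) || (!β || α) = 5 || 1 = 5
α -> β = 1 -> 5 = 6
!(α -> β) = !6 = 0
!!(α -> β) = !0 = 6
((γ && γ) || (!β || α)) -> !!(α -> β) = 5 -> 6 = 6
!!((α && β) -> γ) || (((γ && γ) || (!β || α)) -> !!(α -> β)) = 6 || 6 = 6
β && α = 5 && 1 = 1
(β && α) || γ = 1 || 5 = 5
α && α = 1 && 1 = 1
!(α && α) = !1 = 5
α -> γ = 1 -> 5 = 6
β -> (α -> γ) = 5 -> 6 = 6
!(α && α) -> (β -> (α -> γ)) = 5 -> 6 = 6
((β && α) || γ) -> (!(α && α) -> (β -> (α -> γ))) = 5 -> 6 = 6
β -> γ = 5 -> 5 = 6
!β = !5 = 1
(β -> γ) && !β = 6 && 1 = 1
(((β && α) || γ) -> (!(α && α) -> (β -> (α -> γ)))) -> ((β -> γ) && !β) = 6 -> 1 = 1
(!!((α && β) -> γ) || (((γ && γ) || (!β || α)) -> !!(α -> β))) -> ((((β && α) || γ) -> (!(α && α) -> (β -> (α -> γ)))) -> ((β -> γ) && !β)) = 6 -> 1 = 1
((((β && α) || (!β && (α -> α))) && (β && ((β -> α) || (γ -> α)))) || (((β || γ) && (γ || α)) -> !!(α && α))) -> ((!!((α && β) -> γ) || (((γ && γ) || (!β || α)) -> !!(α -> β))) -> ((((β && α) || γ) -> (!(α && α) -> (β -> (α -> γ)))) -> ((β -> γ) && !β))) = 2 -> 1 = 5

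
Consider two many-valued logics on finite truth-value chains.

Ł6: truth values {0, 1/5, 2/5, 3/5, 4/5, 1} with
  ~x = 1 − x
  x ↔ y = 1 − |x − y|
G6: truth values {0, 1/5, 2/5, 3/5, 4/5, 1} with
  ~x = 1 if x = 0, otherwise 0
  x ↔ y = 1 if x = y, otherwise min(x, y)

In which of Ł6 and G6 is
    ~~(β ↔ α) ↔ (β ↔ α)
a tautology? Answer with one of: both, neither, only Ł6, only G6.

only Ł6

In Ł6: every assignment gives 1 — tautology.
In G6: at α = 1/5, β = 2/5 the value is 1/5 — not a tautology.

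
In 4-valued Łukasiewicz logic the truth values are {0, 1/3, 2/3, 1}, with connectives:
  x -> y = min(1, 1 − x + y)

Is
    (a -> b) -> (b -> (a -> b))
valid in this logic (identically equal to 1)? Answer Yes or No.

a = 0, b = 0 ↦ 1
a = 0, b = 1/3 ↦ 1
a = 0, b = 2/3 ↦ 1
a = 0, b = 1 ↦ 1
a = 1/3, b = 0 ↦ 1
a = 1/3, b = 1/3 ↦ 1
a = 1/3, b = 2/3 ↦ 1
a = 1/3, b = 1 ↦ 1
a = 2/3, b = 0 ↦ 1
a = 2/3, b = 1/3 ↦ 1
a = 2/3, b = 2/3 ↦ 1
a = 2/3, b = 1 ↦ 1
a = 1, b = 0 ↦ 1
a = 1, b = 1/3 ↦ 1
a = 1, b = 2/3 ↦ 1
a = 1, b = 1 ↦ 1
Every assignment gives a value ≥ 1.

Yes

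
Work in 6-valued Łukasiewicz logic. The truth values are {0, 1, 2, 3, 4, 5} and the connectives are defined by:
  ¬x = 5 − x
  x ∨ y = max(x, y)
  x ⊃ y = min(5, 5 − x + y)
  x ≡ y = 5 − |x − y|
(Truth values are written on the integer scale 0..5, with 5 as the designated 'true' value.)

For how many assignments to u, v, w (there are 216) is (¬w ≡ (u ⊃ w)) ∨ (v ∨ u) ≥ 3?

189

value 5: 81 assignments (counts)
value 4: 67 assignments (counts)
value 3: 41 assignments (counts)
value 2: 19 assignments
value 1: 7 assignments
value 0: 1 assignment
So 189 of the 216 assignments meet the threshold.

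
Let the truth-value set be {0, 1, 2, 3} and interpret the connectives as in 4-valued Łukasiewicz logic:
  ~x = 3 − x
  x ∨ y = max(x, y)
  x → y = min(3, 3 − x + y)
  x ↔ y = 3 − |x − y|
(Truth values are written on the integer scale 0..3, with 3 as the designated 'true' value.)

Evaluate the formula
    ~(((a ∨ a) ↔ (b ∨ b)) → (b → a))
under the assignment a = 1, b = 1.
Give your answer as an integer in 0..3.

0

a ∨ a = 1 ∨ 1 = 1
b ∨ b = 1 ∨ 1 = 1
(a ∨ a) ↔ (b ∨ b) = 1 ↔ 1 = 3
b → a = 1 → 1 = 3
((a ∨ a) ↔ (b ∨ b)) → (b → a) = 3 → 3 = 3
~(((a ∨ a) ↔ (b ∨ b)) → (b → a)) = ~3 = 0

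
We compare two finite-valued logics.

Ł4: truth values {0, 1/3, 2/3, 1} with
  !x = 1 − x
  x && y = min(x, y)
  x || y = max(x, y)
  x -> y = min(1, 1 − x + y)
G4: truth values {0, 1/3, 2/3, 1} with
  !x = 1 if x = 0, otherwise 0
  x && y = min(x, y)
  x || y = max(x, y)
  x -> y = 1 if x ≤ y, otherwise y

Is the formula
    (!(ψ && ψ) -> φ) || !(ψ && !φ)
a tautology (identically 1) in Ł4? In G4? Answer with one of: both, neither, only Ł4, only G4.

In Ł4: at φ = 0, ψ = 1/3 the value is 2/3 — not a tautology.
In G4: every assignment gives 1 — tautology.

only G4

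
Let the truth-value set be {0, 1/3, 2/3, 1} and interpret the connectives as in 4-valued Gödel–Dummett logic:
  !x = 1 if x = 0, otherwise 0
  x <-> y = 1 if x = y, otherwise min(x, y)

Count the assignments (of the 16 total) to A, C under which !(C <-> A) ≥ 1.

A = 0, C = 0 ↦ 0  <
A = 0, C = 1/3 ↦ 1  ≥
A = 0, C = 2/3 ↦ 1  ≥
A = 0, C = 1 ↦ 1  ≥
A = 1/3, C = 0 ↦ 1  ≥
A = 1/3, C = 1/3 ↦ 0  <
A = 1/3, C = 2/3 ↦ 0  <
A = 1/3, C = 1 ↦ 0  <
A = 2/3, C = 0 ↦ 1  ≥
A = 2/3, C = 1/3 ↦ 0  <
A = 2/3, C = 2/3 ↦ 0  <
A = 2/3, C = 1 ↦ 0  <
A = 1, C = 0 ↦ 1  ≥
A = 1, C = 1/3 ↦ 0  <
A = 1, C = 2/3 ↦ 0  <
A = 1, C = 1 ↦ 0  <
So 6 of the 16 assignments meet the threshold.

6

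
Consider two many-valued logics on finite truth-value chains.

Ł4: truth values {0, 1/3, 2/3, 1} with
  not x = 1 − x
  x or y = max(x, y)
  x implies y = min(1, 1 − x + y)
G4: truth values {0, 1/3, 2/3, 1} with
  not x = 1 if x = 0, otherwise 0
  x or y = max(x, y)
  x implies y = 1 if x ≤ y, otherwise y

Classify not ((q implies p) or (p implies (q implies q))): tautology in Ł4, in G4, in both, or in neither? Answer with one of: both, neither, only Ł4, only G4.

neither

In Ł4: at p = 0, q = 0 the value is 0 — not a tautology.
In G4: at p = 0, q = 0 the value is 0 — not a tautology.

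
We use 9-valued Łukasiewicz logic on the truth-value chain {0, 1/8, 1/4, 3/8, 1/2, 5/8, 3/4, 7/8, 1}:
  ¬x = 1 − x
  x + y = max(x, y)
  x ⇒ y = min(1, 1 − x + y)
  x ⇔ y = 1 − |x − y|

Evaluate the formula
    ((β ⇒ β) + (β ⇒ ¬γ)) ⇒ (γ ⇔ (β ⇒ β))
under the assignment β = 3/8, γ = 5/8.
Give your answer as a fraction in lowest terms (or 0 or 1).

β ⇒ β = 3/8 ⇒ 3/8 = 1
¬γ = ¬5/8 = 3/8
β ⇒ ¬γ = 3/8 ⇒ 3/8 = 1
(β ⇒ β) + (β ⇒ ¬γ) = 1 + 1 = 1
β ⇒ β = 3/8 ⇒ 3/8 = 1
γ ⇔ (β ⇒ β) = 5/8 ⇔ 1 = 5/8
((β ⇒ β) + (β ⇒ ¬γ)) ⇒ (γ ⇔ (β ⇒ β)) = 1 ⇒ 5/8 = 5/8

5/8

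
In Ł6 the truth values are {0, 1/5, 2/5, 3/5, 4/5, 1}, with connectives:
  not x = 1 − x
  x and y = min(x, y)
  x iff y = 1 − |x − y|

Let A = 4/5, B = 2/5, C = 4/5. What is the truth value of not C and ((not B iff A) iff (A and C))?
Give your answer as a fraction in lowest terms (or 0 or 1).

not C = not 4/5 = 1/5
not B = not 2/5 = 3/5
not B iff A = 3/5 iff 4/5 = 4/5
A and C = 4/5 and 4/5 = 4/5
(not B iff A) iff (A and C) = 4/5 iff 4/5 = 1
not C and ((not B iff A) iff (A and C)) = 1/5 and 1 = 1/5

1/5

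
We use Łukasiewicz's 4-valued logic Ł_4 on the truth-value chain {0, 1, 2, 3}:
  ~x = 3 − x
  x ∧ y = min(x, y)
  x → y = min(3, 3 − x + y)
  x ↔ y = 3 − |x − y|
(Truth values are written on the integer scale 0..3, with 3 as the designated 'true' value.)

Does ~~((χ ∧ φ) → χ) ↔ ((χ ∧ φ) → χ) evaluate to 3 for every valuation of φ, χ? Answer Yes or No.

φ = 0, χ = 0 ↦ 3
φ = 0, χ = 1 ↦ 3
φ = 0, χ = 2 ↦ 3
φ = 0, χ = 3 ↦ 3
φ = 1, χ = 0 ↦ 3
φ = 1, χ = 1 ↦ 3
φ = 1, χ = 2 ↦ 3
φ = 1, χ = 3 ↦ 3
φ = 2, χ = 0 ↦ 3
φ = 2, χ = 1 ↦ 3
φ = 2, χ = 2 ↦ 3
φ = 2, χ = 3 ↦ 3
φ = 3, χ = 0 ↦ 3
φ = 3, χ = 1 ↦ 3
φ = 3, χ = 2 ↦ 3
φ = 3, χ = 3 ↦ 3
Every assignment gives a value ≥ 3.

Yes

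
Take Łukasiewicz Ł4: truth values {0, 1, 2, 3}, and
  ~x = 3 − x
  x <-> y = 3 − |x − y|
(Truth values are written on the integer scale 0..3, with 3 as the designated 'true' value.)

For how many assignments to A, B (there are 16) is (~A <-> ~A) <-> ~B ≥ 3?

A = 0, B = 0 ↦ 3  ≥
A = 0, B = 1 ↦ 2  <
A = 0, B = 2 ↦ 1  <
A = 0, B = 3 ↦ 0  <
A = 1, B = 0 ↦ 3  ≥
A = 1, B = 1 ↦ 2  <
A = 1, B = 2 ↦ 1  <
A = 1, B = 3 ↦ 0  <
A = 2, B = 0 ↦ 3  ≥
A = 2, B = 1 ↦ 2  <
A = 2, B = 2 ↦ 1  <
A = 2, B = 3 ↦ 0  <
A = 3, B = 0 ↦ 3  ≥
A = 3, B = 1 ↦ 2  <
A = 3, B = 2 ↦ 1  <
A = 3, B = 3 ↦ 0  <
So 4 of the 16 assignments meet the threshold.

4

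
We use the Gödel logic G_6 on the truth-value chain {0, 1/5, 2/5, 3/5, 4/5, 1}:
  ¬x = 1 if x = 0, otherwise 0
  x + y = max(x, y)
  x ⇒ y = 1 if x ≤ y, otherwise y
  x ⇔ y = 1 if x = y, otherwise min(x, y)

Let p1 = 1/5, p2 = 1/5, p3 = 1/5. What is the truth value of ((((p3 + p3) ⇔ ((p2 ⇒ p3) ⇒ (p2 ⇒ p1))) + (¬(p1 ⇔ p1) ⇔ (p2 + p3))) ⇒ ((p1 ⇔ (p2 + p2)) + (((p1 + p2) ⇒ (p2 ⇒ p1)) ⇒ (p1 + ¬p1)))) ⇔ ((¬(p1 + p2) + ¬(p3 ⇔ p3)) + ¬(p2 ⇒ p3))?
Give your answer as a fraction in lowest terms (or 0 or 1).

p3 + p3 = 1/5 + 1/5 = 1/5
p2 ⇒ p3 = 1/5 ⇒ 1/5 = 1
p2 ⇒ p1 = 1/5 ⇒ 1/5 = 1
(p2 ⇒ p3) ⇒ (p2 ⇒ p1) = 1 ⇒ 1 = 1
(p3 + p3) ⇔ ((p2 ⇒ p3) ⇒ (p2 ⇒ p1)) = 1/5 ⇔ 1 = 1/5
p1 ⇔ p1 = 1/5 ⇔ 1/5 = 1
¬(p1 ⇔ p1) = ¬1 = 0
p2 + p3 = 1/5 + 1/5 = 1/5
¬(p1 ⇔ p1) ⇔ (p2 + p3) = 0 ⇔ 1/5 = 0
((p3 + p3) ⇔ ((p2 ⇒ p3) ⇒ (p2 ⇒ p1))) + (¬(p1 ⇔ p1) ⇔ (p2 + p3)) = 1/5 + 0 = 1/5
p2 + p2 = 1/5 + 1/5 = 1/5
p1 ⇔ (p2 + p2) = 1/5 ⇔ 1/5 = 1
p1 + p2 = 1/5 + 1/5 = 1/5
p2 ⇒ p1 = 1/5 ⇒ 1/5 = 1
(p1 + p2) ⇒ (p2 ⇒ p1) = 1/5 ⇒ 1 = 1
¬p1 = ¬1/5 = 0
p1 + ¬p1 = 1/5 + 0 = 1/5
((p1 + p2) ⇒ (p2 ⇒ p1)) ⇒ (p1 + ¬p1) = 1 ⇒ 1/5 = 1/5
(p1 ⇔ (p2 + p2)) + (((p1 + p2) ⇒ (p2 ⇒ p1)) ⇒ (p1 + ¬p1)) = 1 + 1/5 = 1
(((p3 + p3) ⇔ ((p2 ⇒ p3) ⇒ (p2 ⇒ p1))) + (¬(p1 ⇔ p1) ⇔ (p2 + p3))) ⇒ ((p1 ⇔ (p2 + p2)) + (((p1 + p2) ⇒ (p2 ⇒ p1)) ⇒ (p1 + ¬p1))) = 1/5 ⇒ 1 = 1
p1 + p2 = 1/5 + 1/5 = 1/5
¬(p1 + p2) = ¬1/5 = 0
p3 ⇔ p3 = 1/5 ⇔ 1/5 = 1
¬(p3 ⇔ p3) = ¬1 = 0
¬(p1 + p2) + ¬(p3 ⇔ p3) = 0 + 0 = 0
p2 ⇒ p3 = 1/5 ⇒ 1/5 = 1
¬(p2 ⇒ p3) = ¬1 = 0
(¬(p1 + p2) + ¬(p3 ⇔ p3)) + ¬(p2 ⇒ p3) = 0 + 0 = 0
((((p3 + p3) ⇔ ((p2 ⇒ p3) ⇒ (p2 ⇒ p1))) + (¬(p1 ⇔ p1) ⇔ (p2 + p3))) ⇒ ((p1 ⇔ (p2 + p2)) + (((p1 + p2) ⇒ (p2 ⇒ p1)) ⇒ (p1 + ¬p1)))) ⇔ ((¬(p1 + p2) + ¬(p3 ⇔ p3)) + ¬(p2 ⇒ p3)) = 1 ⇔ 0 = 0

0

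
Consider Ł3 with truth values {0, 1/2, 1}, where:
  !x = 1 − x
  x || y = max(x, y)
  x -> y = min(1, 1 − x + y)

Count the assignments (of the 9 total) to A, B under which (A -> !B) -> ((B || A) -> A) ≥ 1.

A = 0, B = 0 ↦ 1  ≥
A = 0, B = 1/2 ↦ 1/2  <
A = 0, B = 1 ↦ 0  <
A = 1/2, B = 0 ↦ 1  ≥
A = 1/2, B = 1/2 ↦ 1  ≥
A = 1/2, B = 1 ↦ 1  ≥
A = 1, B = 0 ↦ 1  ≥
A = 1, B = 1/2 ↦ 1  ≥
A = 1, B = 1 ↦ 1  ≥
So 7 of the 9 assignments meet the threshold.

7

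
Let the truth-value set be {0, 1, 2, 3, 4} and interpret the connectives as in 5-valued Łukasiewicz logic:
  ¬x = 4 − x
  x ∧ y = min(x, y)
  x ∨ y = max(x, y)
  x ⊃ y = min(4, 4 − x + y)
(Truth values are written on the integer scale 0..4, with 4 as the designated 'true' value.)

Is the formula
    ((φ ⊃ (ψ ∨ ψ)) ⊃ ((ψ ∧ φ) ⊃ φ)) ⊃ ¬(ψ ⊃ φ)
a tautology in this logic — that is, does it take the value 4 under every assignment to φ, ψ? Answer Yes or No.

No

Counterexample: take φ = 0, ψ = 0.
ψ ∨ ψ = 0 ∨ 0 = 0
φ ⊃ (ψ ∨ ψ) = 0 ⊃ 0 = 4
ψ ∧ φ = 0 ∧ 0 = 0
(ψ ∧ φ) ⊃ φ = 0 ⊃ 0 = 4
(φ ⊃ (ψ ∨ ψ)) ⊃ ((ψ ∧ φ) ⊃ φ) = 4 ⊃ 4 = 4
ψ ⊃ φ = 0 ⊃ 0 = 4
¬(ψ ⊃ φ) = ¬4 = 0
((φ ⊃ (ψ ∨ ψ)) ⊃ ((ψ ∧ φ) ⊃ φ)) ⊃ ¬(ψ ⊃ φ) = 4 ⊃ 0 = 0
This gives 0 ≠ 4.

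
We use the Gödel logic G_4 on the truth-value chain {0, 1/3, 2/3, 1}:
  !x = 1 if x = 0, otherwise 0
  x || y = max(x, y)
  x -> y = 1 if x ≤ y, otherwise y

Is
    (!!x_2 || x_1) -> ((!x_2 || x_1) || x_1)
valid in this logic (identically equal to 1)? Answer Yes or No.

No

Counterexample: take x_1 = 0, x_2 = 1/3.
!x_2 = !1/3 = 0
!!x_2 = !0 = 1
!!x_2 || x_1 = 1 || 0 = 1
!x_2 = !1/3 = 0
!x_2 || x_1 = 0 || 0 = 0
(!x_2 || x_1) || x_1 = 0 || 0 = 0
(!!x_2 || x_1) -> ((!x_2 || x_1) || x_1) = 1 -> 0 = 0
This gives 0 ≠ 1.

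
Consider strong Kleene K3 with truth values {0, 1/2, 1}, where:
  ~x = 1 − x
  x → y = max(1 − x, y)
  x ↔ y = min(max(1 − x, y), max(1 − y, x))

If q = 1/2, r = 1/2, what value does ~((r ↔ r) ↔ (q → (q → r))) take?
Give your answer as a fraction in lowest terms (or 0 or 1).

1/2

r ↔ r = 1/2 ↔ 1/2 = 1/2
q → r = 1/2 → 1/2 = 1/2
q → (q → r) = 1/2 → 1/2 = 1/2
(r ↔ r) ↔ (q → (q → r)) = 1/2 ↔ 1/2 = 1/2
~((r ↔ r) ↔ (q → (q → r))) = ~1/2 = 1/2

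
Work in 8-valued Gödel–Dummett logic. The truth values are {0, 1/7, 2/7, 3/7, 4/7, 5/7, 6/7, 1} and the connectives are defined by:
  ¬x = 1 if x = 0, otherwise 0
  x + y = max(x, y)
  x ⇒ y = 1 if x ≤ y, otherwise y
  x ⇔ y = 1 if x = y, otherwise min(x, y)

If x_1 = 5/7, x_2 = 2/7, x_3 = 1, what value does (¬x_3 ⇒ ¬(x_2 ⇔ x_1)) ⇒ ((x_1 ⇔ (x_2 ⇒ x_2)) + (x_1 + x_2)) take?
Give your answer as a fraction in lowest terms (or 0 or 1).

¬x_3 = ¬1 = 0
x_2 ⇔ x_1 = 2/7 ⇔ 5/7 = 2/7
¬(x_2 ⇔ x_1) = ¬2/7 = 0
¬x_3 ⇒ ¬(x_2 ⇔ x_1) = 0 ⇒ 0 = 1
x_2 ⇒ x_2 = 2/7 ⇒ 2/7 = 1
x_1 ⇔ (x_2 ⇒ x_2) = 5/7 ⇔ 1 = 5/7
x_1 + x_2 = 5/7 + 2/7 = 5/7
(x_1 ⇔ (x_2 ⇒ x_2)) + (x_1 + x_2) = 5/7 + 5/7 = 5/7
(¬x_3 ⇒ ¬(x_2 ⇔ x_1)) ⇒ ((x_1 ⇔ (x_2 ⇒ x_2)) + (x_1 + x_2)) = 1 ⇒ 5/7 = 5/7

5/7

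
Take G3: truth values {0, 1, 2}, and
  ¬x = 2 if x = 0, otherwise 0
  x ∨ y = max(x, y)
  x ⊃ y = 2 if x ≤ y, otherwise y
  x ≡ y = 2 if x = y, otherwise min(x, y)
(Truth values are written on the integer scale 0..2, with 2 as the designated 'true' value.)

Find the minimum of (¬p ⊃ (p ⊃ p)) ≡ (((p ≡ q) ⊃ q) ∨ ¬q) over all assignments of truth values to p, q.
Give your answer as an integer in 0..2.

1

Take p = 1, q = 1:
¬p = ¬1 = 0
p ⊃ p = 1 ⊃ 1 = 2
¬p ⊃ (p ⊃ p) = 0 ⊃ 2 = 2
p ≡ q = 1 ≡ 1 = 2
(p ≡ q) ⊃ q = 2 ⊃ 1 = 1
¬q = ¬1 = 0
((p ≡ q) ⊃ q) ∨ ¬q = 1 ∨ 0 = 1
(¬p ⊃ (p ⊃ p)) ≡ (((p ≡ q) ⊃ q) ∨ ¬q) = 2 ≡ 1 = 1
No assignment yields a value below 1, so this is the minimum.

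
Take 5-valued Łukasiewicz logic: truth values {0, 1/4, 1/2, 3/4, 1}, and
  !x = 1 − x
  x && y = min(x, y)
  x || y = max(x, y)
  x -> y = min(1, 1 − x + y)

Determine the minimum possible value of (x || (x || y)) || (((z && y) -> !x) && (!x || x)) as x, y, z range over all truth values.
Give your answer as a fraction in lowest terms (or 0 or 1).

1/2

Take x = 1/2, y = 0, z = 0:
x || y = 1/2 || 0 = 1/2
x || (x || y) = 1/2 || 1/2 = 1/2
z && y = 0 && 0 = 0
!x = !1/2 = 1/2
(z && y) -> !x = 0 -> 1/2 = 1
!x = !1/2 = 1/2
!x || x = 1/2 || 1/2 = 1/2
((z && y) -> !x) && (!x || x) = 1 && 1/2 = 1/2
(x || (x || y)) || (((z && y) -> !x) && (!x || x)) = 1/2 || 1/2 = 1/2
No assignment yields a value below 1/2, so this is the minimum.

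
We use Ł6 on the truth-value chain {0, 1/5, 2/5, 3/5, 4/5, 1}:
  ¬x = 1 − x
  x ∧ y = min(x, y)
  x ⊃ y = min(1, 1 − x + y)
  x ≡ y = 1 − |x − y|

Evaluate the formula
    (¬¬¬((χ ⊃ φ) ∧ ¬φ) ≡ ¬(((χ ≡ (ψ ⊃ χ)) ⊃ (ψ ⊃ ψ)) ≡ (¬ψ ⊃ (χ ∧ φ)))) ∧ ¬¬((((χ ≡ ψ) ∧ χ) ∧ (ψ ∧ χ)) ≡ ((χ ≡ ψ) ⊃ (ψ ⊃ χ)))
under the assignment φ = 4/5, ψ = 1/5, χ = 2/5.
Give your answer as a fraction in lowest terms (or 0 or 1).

1/5

χ ⊃ φ = 2/5 ⊃ 4/5 = 1
¬φ = ¬4/5 = 1/5
(χ ⊃ φ) ∧ ¬φ = 1 ∧ 1/5 = 1/5
¬((χ ⊃ φ) ∧ ¬φ) = ¬1/5 = 4/5
¬¬((χ ⊃ φ) ∧ ¬φ) = ¬4/5 = 1/5
¬¬¬((χ ⊃ φ) ∧ ¬φ) = ¬1/5 = 4/5
ψ ⊃ χ = 1/5 ⊃ 2/5 = 1
χ ≡ (ψ ⊃ χ) = 2/5 ≡ 1 = 2/5
ψ ⊃ ψ = 1/5 ⊃ 1/5 = 1
(χ ≡ (ψ ⊃ χ)) ⊃ (ψ ⊃ ψ) = 2/5 ⊃ 1 = 1
¬ψ = ¬1/5 = 4/5
χ ∧ φ = 2/5 ∧ 4/5 = 2/5
¬ψ ⊃ (χ ∧ φ) = 4/5 ⊃ 2/5 = 3/5
((χ ≡ (ψ ⊃ χ)) ⊃ (ψ ⊃ ψ)) ≡ (¬ψ ⊃ (χ ∧ φ)) = 1 ≡ 3/5 = 3/5
¬(((χ ≡ (ψ ⊃ χ)) ⊃ (ψ ⊃ ψ)) ≡ (¬ψ ⊃ (χ ∧ φ))) = ¬3/5 = 2/5
¬¬¬((χ ⊃ φ) ∧ ¬φ) ≡ ¬(((χ ≡ (ψ ⊃ χ)) ⊃ (ψ ⊃ ψ)) ≡ (¬ψ ⊃ (χ ∧ φ))) = 4/5 ≡ 2/5 = 3/5
χ ≡ ψ = 2/5 ≡ 1/5 = 4/5
(χ ≡ ψ) ∧ χ = 4/5 ∧ 2/5 = 2/5
ψ ∧ χ = 1/5 ∧ 2/5 = 1/5
((χ ≡ ψ) ∧ χ) ∧ (ψ ∧ χ) = 2/5 ∧ 1/5 = 1/5
χ ≡ ψ = 2/5 ≡ 1/5 = 4/5
ψ ⊃ χ = 1/5 ⊃ 2/5 = 1
(χ ≡ ψ) ⊃ (ψ ⊃ χ) = 4/5 ⊃ 1 = 1
(((χ ≡ ψ) ∧ χ) ∧ (ψ ∧ χ)) ≡ ((χ ≡ ψ) ⊃ (ψ ⊃ χ)) = 1/5 ≡ 1 = 1/5
¬((((χ ≡ ψ) ∧ χ) ∧ (ψ ∧ χ)) ≡ ((χ ≡ ψ) ⊃ (ψ ⊃ χ))) = ¬1/5 = 4/5
¬¬((((χ ≡ ψ) ∧ χ) ∧ (ψ ∧ χ)) ≡ ((χ ≡ ψ) ⊃ (ψ ⊃ χ))) = ¬4/5 = 1/5
(¬¬¬((χ ⊃ φ) ∧ ¬φ) ≡ ¬(((χ ≡ (ψ ⊃ χ)) ⊃ (ψ ⊃ ψ)) ≡ (¬ψ ⊃ (χ ∧ φ)))) ∧ ¬¬((((χ ≡ ψ) ∧ χ) ∧ (ψ ∧ χ)) ≡ ((χ ≡ ψ) ⊃ (ψ ⊃ χ))) = 3/5 ∧ 1/5 = 1/5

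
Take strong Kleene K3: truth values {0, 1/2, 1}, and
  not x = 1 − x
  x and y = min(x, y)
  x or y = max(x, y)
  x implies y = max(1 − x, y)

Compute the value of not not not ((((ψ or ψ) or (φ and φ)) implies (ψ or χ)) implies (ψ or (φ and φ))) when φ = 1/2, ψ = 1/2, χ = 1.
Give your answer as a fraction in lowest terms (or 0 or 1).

1/2

ψ or ψ = 1/2 or 1/2 = 1/2
φ and φ = 1/2 and 1/2 = 1/2
(ψ or ψ) or (φ and φ) = 1/2 or 1/2 = 1/2
ψ or χ = 1/2 or 1 = 1
((ψ or ψ) or (φ and φ)) implies (ψ or χ) = 1/2 implies 1 = 1
φ and φ = 1/2 and 1/2 = 1/2
ψ or (φ and φ) = 1/2 or 1/2 = 1/2
(((ψ or ψ) or (φ and φ)) implies (ψ or χ)) implies (ψ or (φ and φ)) = 1 implies 1/2 = 1/2
not ((((ψ or ψ) or (φ and φ)) implies (ψ or χ)) implies (ψ or (φ and φ))) = not 1/2 = 1/2
not not ((((ψ or ψ) or (φ and φ)) implies (ψ or χ)) implies (ψ or (φ and φ))) = not 1/2 = 1/2
not not not ((((ψ or ψ) or (φ and φ)) implies (ψ or χ)) implies (ψ or (φ and φ))) = not 1/2 = 1/2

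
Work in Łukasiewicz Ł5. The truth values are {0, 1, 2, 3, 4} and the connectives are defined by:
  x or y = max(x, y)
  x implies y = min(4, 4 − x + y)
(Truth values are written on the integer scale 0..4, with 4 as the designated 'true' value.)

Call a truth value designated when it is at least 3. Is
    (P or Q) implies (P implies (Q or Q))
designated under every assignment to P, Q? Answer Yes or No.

Counterexample: take P = 3, Q = 0.
P or Q = 3 or 0 = 3
Q or Q = 0 or 0 = 0
P implies (Q or Q) = 3 implies 0 = 1
(P or Q) implies (P implies (Q or Q)) = 3 implies 1 = 2
This gives 2, which is below 3.

No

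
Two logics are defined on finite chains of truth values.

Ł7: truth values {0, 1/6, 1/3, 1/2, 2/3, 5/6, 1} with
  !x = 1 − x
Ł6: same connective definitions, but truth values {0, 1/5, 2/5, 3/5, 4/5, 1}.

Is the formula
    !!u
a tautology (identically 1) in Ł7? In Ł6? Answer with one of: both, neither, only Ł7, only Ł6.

neither

In Ł7: at u = 0 the value is 0 — not a tautology.
In Ł6: at u = 0 the value is 0 — not a tautology.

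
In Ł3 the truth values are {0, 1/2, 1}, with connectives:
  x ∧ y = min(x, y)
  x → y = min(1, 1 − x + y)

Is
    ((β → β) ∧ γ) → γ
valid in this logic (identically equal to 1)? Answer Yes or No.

Yes

β = 0, γ = 0 ↦ 1
β = 0, γ = 1/2 ↦ 1
β = 0, γ = 1 ↦ 1
β = 1/2, γ = 0 ↦ 1
β = 1/2, γ = 1/2 ↦ 1
β = 1/2, γ = 1 ↦ 1
β = 1, γ = 0 ↦ 1
β = 1, γ = 1/2 ↦ 1
β = 1, γ = 1 ↦ 1
Every assignment gives a value ≥ 1.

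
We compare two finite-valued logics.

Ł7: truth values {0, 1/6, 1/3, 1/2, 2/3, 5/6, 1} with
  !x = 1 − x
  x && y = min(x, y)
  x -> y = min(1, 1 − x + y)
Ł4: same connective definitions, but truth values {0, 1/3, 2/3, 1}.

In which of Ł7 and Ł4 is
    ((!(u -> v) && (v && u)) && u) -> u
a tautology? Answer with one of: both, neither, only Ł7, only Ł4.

In Ł7: every assignment gives 1 — tautology.
In Ł4: every assignment gives 1 — tautology.

both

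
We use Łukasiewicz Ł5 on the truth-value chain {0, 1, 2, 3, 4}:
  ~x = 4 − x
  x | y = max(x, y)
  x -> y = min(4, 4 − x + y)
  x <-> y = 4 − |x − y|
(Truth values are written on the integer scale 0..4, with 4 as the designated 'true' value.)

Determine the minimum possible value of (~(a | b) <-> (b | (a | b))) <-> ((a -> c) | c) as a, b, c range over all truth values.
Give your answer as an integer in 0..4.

Take a = 0, b = 0, c = 0:
a | b = 0 | 0 = 0
~(a | b) = ~0 = 4
a | b = 0 | 0 = 0
b | (a | b) = 0 | 0 = 0
~(a | b) <-> (b | (a | b)) = 4 <-> 0 = 0
a -> c = 0 -> 0 = 4
(a -> c) | c = 4 | 0 = 4
(~(a | b) <-> (b | (a | b))) <-> ((a -> c) | c) = 0 <-> 4 = 0
No assignment yields a value below 0, so this is the minimum.

0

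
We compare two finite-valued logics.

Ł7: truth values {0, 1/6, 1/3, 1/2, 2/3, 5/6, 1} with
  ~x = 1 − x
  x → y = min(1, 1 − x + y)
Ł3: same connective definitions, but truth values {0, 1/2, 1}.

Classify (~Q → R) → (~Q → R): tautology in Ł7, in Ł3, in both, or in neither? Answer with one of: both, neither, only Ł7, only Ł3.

In Ł7: every assignment gives 1 — tautology.
In Ł3: every assignment gives 1 — tautology.

both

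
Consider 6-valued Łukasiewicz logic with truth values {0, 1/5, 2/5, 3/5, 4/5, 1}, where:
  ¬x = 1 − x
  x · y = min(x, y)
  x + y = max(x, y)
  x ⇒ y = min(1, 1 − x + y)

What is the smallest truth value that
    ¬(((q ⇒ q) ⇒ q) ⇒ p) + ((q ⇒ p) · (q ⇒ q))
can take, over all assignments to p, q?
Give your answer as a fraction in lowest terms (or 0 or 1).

Take p = 0, q = 2/5:
q ⇒ q = 2/5 ⇒ 2/5 = 1
(q ⇒ q) ⇒ q = 1 ⇒ 2/5 = 2/5
((q ⇒ q) ⇒ q) ⇒ p = 2/5 ⇒ 0 = 3/5
¬(((q ⇒ q) ⇒ q) ⇒ p) = ¬3/5 = 2/5
q ⇒ p = 2/5 ⇒ 0 = 3/5
q ⇒ q = 2/5 ⇒ 2/5 = 1
(q ⇒ p) · (q ⇒ q) = 3/5 · 1 = 3/5
¬(((q ⇒ q) ⇒ q) ⇒ p) + ((q ⇒ p) · (q ⇒ q)) = 2/5 + 3/5 = 3/5
No assignment yields a value below 3/5, so this is the minimum.

3/5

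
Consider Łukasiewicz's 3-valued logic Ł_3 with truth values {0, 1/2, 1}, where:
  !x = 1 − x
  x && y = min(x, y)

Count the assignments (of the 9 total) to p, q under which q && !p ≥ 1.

p = 0, q = 0 ↦ 0  <
p = 0, q = 1/2 ↦ 1/2  <
p = 0, q = 1 ↦ 1  ≥
p = 1/2, q = 0 ↦ 0  <
p = 1/2, q = 1/2 ↦ 1/2  <
p = 1/2, q = 1 ↦ 1/2  <
p = 1, q = 0 ↦ 0  <
p = 1, q = 1/2 ↦ 0  <
p = 1, q = 1 ↦ 0  <
So 1 of the 9 assignments meets the threshold.

1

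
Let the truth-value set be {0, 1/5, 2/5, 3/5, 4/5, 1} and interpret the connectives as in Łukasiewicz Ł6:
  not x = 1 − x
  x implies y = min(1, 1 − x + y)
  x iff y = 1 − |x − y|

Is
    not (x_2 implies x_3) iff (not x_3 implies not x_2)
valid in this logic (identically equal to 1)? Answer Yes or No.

No

Counterexample: take x_2 = 0, x_3 = 0.
x_2 implies x_3 = 0 implies 0 = 1
not (x_2 implies x_3) = not 1 = 0
not x_3 = not 0 = 1
not x_2 = not 0 = 1
not x_3 implies not x_2 = 1 implies 1 = 1
not (x_2 implies x_3) iff (not x_3 implies not x_2) = 0 iff 1 = 0
This gives 0 ≠ 1.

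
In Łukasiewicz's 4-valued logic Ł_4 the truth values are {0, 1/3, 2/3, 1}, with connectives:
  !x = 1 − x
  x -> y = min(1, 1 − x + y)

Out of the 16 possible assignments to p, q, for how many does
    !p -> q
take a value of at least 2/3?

13

p = 0, q = 0 ↦ 0  <
p = 0, q = 1/3 ↦ 1/3  <
p = 0, q = 2/3 ↦ 2/3  ≥
p = 0, q = 1 ↦ 1  ≥
p = 1/3, q = 0 ↦ 1/3  <
p = 1/3, q = 1/3 ↦ 2/3  ≥
p = 1/3, q = 2/3 ↦ 1  ≥
p = 1/3, q = 1 ↦ 1  ≥
p = 2/3, q = 0 ↦ 2/3  ≥
p = 2/3, q = 1/3 ↦ 1  ≥
p = 2/3, q = 2/3 ↦ 1  ≥
p = 2/3, q = 1 ↦ 1  ≥
p = 1, q = 0 ↦ 1  ≥
p = 1, q = 1/3 ↦ 1  ≥
p = 1, q = 2/3 ↦ 1  ≥
p = 1, q = 1 ↦ 1  ≥
So 13 of the 16 assignments meet the threshold.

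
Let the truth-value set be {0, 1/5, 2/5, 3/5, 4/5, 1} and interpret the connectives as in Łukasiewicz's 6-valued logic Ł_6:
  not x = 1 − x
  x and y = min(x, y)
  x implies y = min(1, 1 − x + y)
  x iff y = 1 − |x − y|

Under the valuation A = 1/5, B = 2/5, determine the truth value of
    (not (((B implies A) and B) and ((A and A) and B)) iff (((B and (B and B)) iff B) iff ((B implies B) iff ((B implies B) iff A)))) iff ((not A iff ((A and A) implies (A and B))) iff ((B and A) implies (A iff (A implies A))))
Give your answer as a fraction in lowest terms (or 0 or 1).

B implies A = 2/5 implies 1/5 = 4/5
(B implies A) and B = 4/5 and 2/5 = 2/5
A and A = 1/5 and 1/5 = 1/5
(A and A) and B = 1/5 and 2/5 = 1/5
((B implies A) and B) and ((A and A) and B) = 2/5 and 1/5 = 1/5
not (((B implies A) and B) and ((A and A) and B)) = not 1/5 = 4/5
B and B = 2/5 and 2/5 = 2/5
B and (B and B) = 2/5 and 2/5 = 2/5
(B and (B and B)) iff B = 2/5 iff 2/5 = 1
B implies B = 2/5 implies 2/5 = 1
B implies B = 2/5 implies 2/5 = 1
(B implies B) iff A = 1 iff 1/5 = 1/5
(B implies B) iff ((B implies B) iff A) = 1 iff 1/5 = 1/5
((B and (B and B)) iff B) iff ((B implies B) iff ((B implies B) iff A)) = 1 iff 1/5 = 1/5
not (((B implies A) and B) and ((A and A) and B)) iff (((B and (B and B)) iff B) iff ((B implies B) iff ((B implies B) iff A))) = 4/5 iff 1/5 = 2/5
not A = not 1/5 = 4/5
A and A = 1/5 and 1/5 = 1/5
A and B = 1/5 and 2/5 = 1/5
(A and A) implies (A and B) = 1/5 implies 1/5 = 1
not A iff ((A and A) implies (A and B)) = 4/5 iff 1 = 4/5
B and A = 2/5 and 1/5 = 1/5
A implies A = 1/5 implies 1/5 = 1
A iff (A implies A) = 1/5 iff 1 = 1/5
(B and A) implies (A iff (A implies A)) = 1/5 implies 1/5 = 1
(not A iff ((A and A) implies (A and B))) iff ((B and A) implies (A iff (A implies A))) = 4/5 iff 1 = 4/5
(not (((B implies A) and B) and ((A and A) and B)) iff (((B and (B and B)) iff B) iff ((B implies B) iff ((B implies B) iff A)))) iff ((not A iff ((A and A) implies (A and B))) iff ((B and A) implies (A iff (A implies A)))) = 2/5 iff 4/5 = 3/5

3/5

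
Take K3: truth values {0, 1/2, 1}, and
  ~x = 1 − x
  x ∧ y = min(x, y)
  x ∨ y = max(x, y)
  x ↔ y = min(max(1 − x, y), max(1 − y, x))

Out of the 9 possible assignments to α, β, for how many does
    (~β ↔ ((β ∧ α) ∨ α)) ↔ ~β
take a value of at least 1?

2

α = 0, β = 0 ↦ 0  <
α = 0, β = 1/2 ↦ 1/2  <
α = 0, β = 1 ↦ 0  <
α = 1/2, β = 0 ↦ 1/2  <
α = 1/2, β = 1/2 ↦ 1/2  <
α = 1/2, β = 1 ↦ 1/2  <
α = 1, β = 0 ↦ 1  ≥
α = 1, β = 1/2 ↦ 1/2  <
α = 1, β = 1 ↦ 1  ≥
So 2 of the 9 assignments meet the threshold.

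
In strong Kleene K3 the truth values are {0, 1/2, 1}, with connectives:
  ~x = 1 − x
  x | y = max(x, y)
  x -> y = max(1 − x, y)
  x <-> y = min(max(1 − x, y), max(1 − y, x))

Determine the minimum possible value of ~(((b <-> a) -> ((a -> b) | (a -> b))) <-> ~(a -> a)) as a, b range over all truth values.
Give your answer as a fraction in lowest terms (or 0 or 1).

1/2

Take a = 1/2, b = 0:
b <-> a = 0 <-> 1/2 = 1/2
a -> b = 1/2 -> 0 = 1/2
a -> b = 1/2 -> 0 = 1/2
(a -> b) | (a -> b) = 1/2 | 1/2 = 1/2
(b <-> a) -> ((a -> b) | (a -> b)) = 1/2 -> 1/2 = 1/2
a -> a = 1/2 -> 1/2 = 1/2
~(a -> a) = ~1/2 = 1/2
((b <-> a) -> ((a -> b) | (a -> b))) <-> ~(a -> a) = 1/2 <-> 1/2 = 1/2
~(((b <-> a) -> ((a -> b) | (a -> b))) <-> ~(a -> a)) = ~1/2 = 1/2
No assignment yields a value below 1/2, so this is the minimum.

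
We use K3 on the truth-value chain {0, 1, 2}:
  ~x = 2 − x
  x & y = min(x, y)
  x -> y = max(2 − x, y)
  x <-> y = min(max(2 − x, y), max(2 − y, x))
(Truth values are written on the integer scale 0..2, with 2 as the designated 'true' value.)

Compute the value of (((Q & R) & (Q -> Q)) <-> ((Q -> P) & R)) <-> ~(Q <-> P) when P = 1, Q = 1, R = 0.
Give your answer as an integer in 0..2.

Q & R = 1 & 0 = 0
Q -> Q = 1 -> 1 = 1
(Q & R) & (Q -> Q) = 0 & 1 = 0
Q -> P = 1 -> 1 = 1
(Q -> P) & R = 1 & 0 = 0
((Q & R) & (Q -> Q)) <-> ((Q -> P) & R) = 0 <-> 0 = 2
Q <-> P = 1 <-> 1 = 1
~(Q <-> P) = ~1 = 1
(((Q & R) & (Q -> Q)) <-> ((Q -> P) & R)) <-> ~(Q <-> P) = 2 <-> 1 = 1

1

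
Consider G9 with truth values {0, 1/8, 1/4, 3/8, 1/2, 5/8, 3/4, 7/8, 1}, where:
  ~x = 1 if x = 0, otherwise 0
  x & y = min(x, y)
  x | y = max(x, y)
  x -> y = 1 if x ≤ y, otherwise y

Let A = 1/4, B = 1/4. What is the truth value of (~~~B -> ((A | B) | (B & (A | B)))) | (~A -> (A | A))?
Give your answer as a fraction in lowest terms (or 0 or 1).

~B = ~1/4 = 0
~~B = ~0 = 1
~~~B = ~1 = 0
A | B = 1/4 | 1/4 = 1/4
A | B = 1/4 | 1/4 = 1/4
B & (A | B) = 1/4 & 1/4 = 1/4
(A | B) | (B & (A | B)) = 1/4 | 1/4 = 1/4
~~~B -> ((A | B) | (B & (A | B))) = 0 -> 1/4 = 1
~A = ~1/4 = 0
A | A = 1/4 | 1/4 = 1/4
~A -> (A | A) = 0 -> 1/4 = 1
(~~~B -> ((A | B) | (B & (A | B)))) | (~A -> (A | A)) = 1 | 1 = 1

1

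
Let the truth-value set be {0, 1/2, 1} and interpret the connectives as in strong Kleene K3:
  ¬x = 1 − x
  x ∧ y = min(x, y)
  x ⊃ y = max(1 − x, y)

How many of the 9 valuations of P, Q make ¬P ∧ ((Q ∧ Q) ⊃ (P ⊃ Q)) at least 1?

3

P = 0, Q = 0 ↦ 1  ≥
P = 0, Q = 1/2 ↦ 1  ≥
P = 0, Q = 1 ↦ 1  ≥
P = 1/2, Q = 0 ↦ 1/2  <
P = 1/2, Q = 1/2 ↦ 1/2  <
P = 1/2, Q = 1 ↦ 1/2  <
P = 1, Q = 0 ↦ 0  <
P = 1, Q = 1/2 ↦ 0  <
P = 1, Q = 1 ↦ 0  <
So 3 of the 9 assignments meet the threshold.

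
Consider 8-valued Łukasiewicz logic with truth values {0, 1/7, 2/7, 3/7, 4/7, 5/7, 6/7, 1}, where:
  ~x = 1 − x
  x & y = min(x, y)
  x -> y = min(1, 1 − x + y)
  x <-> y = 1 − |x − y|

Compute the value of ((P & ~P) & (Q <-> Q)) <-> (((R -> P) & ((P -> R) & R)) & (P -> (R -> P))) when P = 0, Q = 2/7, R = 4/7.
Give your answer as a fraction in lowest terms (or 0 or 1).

4/7

~P = ~0 = 1
P & ~P = 0 & 1 = 0
Q <-> Q = 2/7 <-> 2/7 = 1
(P & ~P) & (Q <-> Q) = 0 & 1 = 0
R -> P = 4/7 -> 0 = 3/7
P -> R = 0 -> 4/7 = 1
(P -> R) & R = 1 & 4/7 = 4/7
(R -> P) & ((P -> R) & R) = 3/7 & 4/7 = 3/7
R -> P = 4/7 -> 0 = 3/7
P -> (R -> P) = 0 -> 3/7 = 1
((R -> P) & ((P -> R) & R)) & (P -> (R -> P)) = 3/7 & 1 = 3/7
((P & ~P) & (Q <-> Q)) <-> (((R -> P) & ((P -> R) & R)) & (P -> (R -> P))) = 0 <-> 3/7 = 4/7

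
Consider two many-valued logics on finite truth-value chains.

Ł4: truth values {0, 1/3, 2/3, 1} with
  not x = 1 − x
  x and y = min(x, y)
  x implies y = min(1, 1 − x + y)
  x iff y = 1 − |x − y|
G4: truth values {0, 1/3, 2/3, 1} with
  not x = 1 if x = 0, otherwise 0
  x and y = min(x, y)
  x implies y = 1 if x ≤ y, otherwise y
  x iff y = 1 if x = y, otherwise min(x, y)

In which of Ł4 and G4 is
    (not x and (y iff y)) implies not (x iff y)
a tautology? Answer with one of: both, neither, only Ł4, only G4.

neither

In Ł4: at x = 0, y = 0 the value is 0 — not a tautology.
In G4: at x = 0, y = 0 the value is 0 — not a tautology.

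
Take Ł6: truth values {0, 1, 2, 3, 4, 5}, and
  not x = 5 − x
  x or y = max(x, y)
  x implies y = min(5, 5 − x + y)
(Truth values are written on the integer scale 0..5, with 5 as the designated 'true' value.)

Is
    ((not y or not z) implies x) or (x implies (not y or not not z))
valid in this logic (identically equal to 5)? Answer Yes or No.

No

Counterexample: take x = 1, y = 5, z = 0.
not y = not 5 = 0
not z = not 0 = 5
not y or not z = 0 or 5 = 5
(not y or not z) implies x = 5 implies 1 = 1
not y = not 5 = 0
not z = not 0 = 5
not not z = not 5 = 0
not y or not not z = 0 or 0 = 0
x implies (not y or not not z) = 1 implies 0 = 4
((not y or not z) implies x) or (x implies (not y or not not z)) = 1 or 4 = 4
This gives 4 ≠ 5.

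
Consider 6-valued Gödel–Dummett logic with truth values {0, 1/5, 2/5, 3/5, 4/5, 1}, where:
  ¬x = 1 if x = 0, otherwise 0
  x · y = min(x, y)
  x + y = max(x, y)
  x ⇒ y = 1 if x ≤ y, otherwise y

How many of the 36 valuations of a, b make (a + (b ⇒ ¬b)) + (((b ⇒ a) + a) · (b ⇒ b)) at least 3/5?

value 1: 21 assignments (counts)
value 4/5: 1 assignment (counts)
value 3/5: 2 assignments (counts)
value 2/5: 3 assignments
value 1/5: 4 assignments
value 0: 5 assignments
So 24 of the 36 assignments meet the threshold.

24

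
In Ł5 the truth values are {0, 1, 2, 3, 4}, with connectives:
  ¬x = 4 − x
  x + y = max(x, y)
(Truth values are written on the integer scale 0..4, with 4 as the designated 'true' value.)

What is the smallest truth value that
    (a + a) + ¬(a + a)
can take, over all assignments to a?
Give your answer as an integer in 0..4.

Take a = 2:
a + a = 2 + 2 = 2
a + a = 2 + 2 = 2
¬(a + a) = ¬2 = 2
(a + a) + ¬(a + a) = 2 + 2 = 2
No assignment yields a value below 2, so this is the minimum.

2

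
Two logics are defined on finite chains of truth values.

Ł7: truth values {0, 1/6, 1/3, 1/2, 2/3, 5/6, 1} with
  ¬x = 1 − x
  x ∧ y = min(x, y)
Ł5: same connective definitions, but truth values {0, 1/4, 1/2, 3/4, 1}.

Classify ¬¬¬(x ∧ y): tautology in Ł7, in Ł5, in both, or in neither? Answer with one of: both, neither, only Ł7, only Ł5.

neither

In Ł7: at x = 1/6, y = 1/6 the value is 5/6 — not a tautology.
In Ł5: at x = 1/4, y = 1/4 the value is 3/4 — not a tautology.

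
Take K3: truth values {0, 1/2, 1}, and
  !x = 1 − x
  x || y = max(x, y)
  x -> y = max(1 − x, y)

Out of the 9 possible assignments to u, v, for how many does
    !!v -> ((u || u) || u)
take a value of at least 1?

5

u = 0, v = 0 ↦ 1  ≥
u = 0, v = 1/2 ↦ 1/2  <
u = 0, v = 1 ↦ 0  <
u = 1/2, v = 0 ↦ 1  ≥
u = 1/2, v = 1/2 ↦ 1/2  <
u = 1/2, v = 1 ↦ 1/2  <
u = 1, v = 0 ↦ 1  ≥
u = 1, v = 1/2 ↦ 1  ≥
u = 1, v = 1 ↦ 1  ≥
So 5 of the 9 assignments meet the threshold.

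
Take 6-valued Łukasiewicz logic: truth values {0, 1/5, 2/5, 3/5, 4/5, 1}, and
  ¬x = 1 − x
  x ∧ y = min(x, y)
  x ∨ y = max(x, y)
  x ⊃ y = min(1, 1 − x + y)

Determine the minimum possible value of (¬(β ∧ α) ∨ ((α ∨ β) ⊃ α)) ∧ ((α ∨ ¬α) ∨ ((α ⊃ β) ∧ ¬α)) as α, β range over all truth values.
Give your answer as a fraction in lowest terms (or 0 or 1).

Take α = 2/5, β = 0:
β ∧ α = 0 ∧ 2/5 = 0
¬(β ∧ α) = ¬0 = 1
α ∨ β = 2/5 ∨ 0 = 2/5
(α ∨ β) ⊃ α = 2/5 ⊃ 2/5 = 1
¬(β ∧ α) ∨ ((α ∨ β) ⊃ α) = 1 ∨ 1 = 1
¬α = ¬2/5 = 3/5
α ∨ ¬α = 2/5 ∨ 3/5 = 3/5
α ⊃ β = 2/5 ⊃ 0 = 3/5
¬α = ¬2/5 = 3/5
(α ⊃ β) ∧ ¬α = 3/5 ∧ 3/5 = 3/5
(α ∨ ¬α) ∨ ((α ⊃ β) ∧ ¬α) = 3/5 ∨ 3/5 = 3/5
(¬(β ∧ α) ∨ ((α ∨ β) ⊃ α)) ∧ ((α ∨ ¬α) ∨ ((α ⊃ β) ∧ ¬α)) = 1 ∧ 3/5 = 3/5
No assignment yields a value below 3/5, so this is the minimum.

3/5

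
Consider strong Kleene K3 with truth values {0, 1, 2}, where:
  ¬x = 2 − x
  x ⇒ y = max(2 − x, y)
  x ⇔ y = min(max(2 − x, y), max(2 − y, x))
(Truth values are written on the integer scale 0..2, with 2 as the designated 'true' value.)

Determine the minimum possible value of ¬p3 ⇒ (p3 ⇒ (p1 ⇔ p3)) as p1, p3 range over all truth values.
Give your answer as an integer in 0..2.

1

Take p1 = 0, p3 = 1:
¬p3 = ¬1 = 1
p1 ⇔ p3 = 0 ⇔ 1 = 1
p3 ⇒ (p1 ⇔ p3) = 1 ⇒ 1 = 1
¬p3 ⇒ (p3 ⇒ (p1 ⇔ p3)) = 1 ⇒ 1 = 1
No assignment yields a value below 1, so this is the minimum.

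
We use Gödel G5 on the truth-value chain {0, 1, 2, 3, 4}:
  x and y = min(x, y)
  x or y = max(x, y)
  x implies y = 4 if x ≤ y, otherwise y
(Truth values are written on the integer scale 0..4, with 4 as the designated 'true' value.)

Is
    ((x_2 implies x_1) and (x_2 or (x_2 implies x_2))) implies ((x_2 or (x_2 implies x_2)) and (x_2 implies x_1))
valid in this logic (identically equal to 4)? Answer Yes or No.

Yes

At x_1 = 3, x_2 = 1, for instance:
x_2 implies x_1 = 1 implies 3 = 4
x_2 implies x_2 = 1 implies 1 = 4
x_2 or (x_2 implies x_2) = 1 or 4 = 4
(x_2 implies x_1) and (x_2 or (x_2 implies x_2)) = 4 and 4 = 4
(x_2 or (x_2 implies x_2)) and (x_2 implies x_1) = 4 and 4 = 4
((x_2 implies x_1) and (x_2 or (x_2 implies x_2))) implies ((x_2 or (x_2 implies x_2)) and (x_2 implies x_1)) = 4 implies 4 = 4
and checking the remaining 24 assignments likewise gives ≥ 4 in every case.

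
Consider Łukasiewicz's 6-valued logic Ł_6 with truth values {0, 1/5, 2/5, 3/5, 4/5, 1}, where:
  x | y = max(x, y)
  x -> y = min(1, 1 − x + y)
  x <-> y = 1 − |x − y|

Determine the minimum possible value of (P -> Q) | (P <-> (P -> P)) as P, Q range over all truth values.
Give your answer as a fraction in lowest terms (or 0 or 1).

3/5

Take P = 2/5, Q = 0:
P -> Q = 2/5 -> 0 = 3/5
P -> P = 2/5 -> 2/5 = 1
P <-> (P -> P) = 2/5 <-> 1 = 2/5
(P -> Q) | (P <-> (P -> P)) = 3/5 | 2/5 = 3/5
No assignment yields a value below 3/5, so this is the minimum.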